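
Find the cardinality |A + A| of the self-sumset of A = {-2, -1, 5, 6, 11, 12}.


A + A = {a + a' : a, a' ∈ A}; |A| = 6.
General bounds: 2|A| - 1 ≤ |A + A| ≤ |A|(|A|+1)/2, i.e. 11 ≤ |A + A| ≤ 21.
Lower bound 2|A|-1 is attained iff A is an arithmetic progression.
Enumerate sums a + a' for a ≤ a' (symmetric, so this suffices):
a = -2: -2+-2=-4, -2+-1=-3, -2+5=3, -2+6=4, -2+11=9, -2+12=10
a = -1: -1+-1=-2, -1+5=4, -1+6=5, -1+11=10, -1+12=11
a = 5: 5+5=10, 5+6=11, 5+11=16, 5+12=17
a = 6: 6+6=12, 6+11=17, 6+12=18
a = 11: 11+11=22, 11+12=23
a = 12: 12+12=24
Distinct sums: {-4, -3, -2, 3, 4, 5, 9, 10, 11, 12, 16, 17, 18, 22, 23, 24}
|A + A| = 16

|A + A| = 16


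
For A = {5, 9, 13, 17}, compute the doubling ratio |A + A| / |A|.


|A| = 4.
Compute A + A by enumerating all 16 pairs.
A + A = {10, 14, 18, 22, 26, 30, 34}, so |A + A| = 7.
K = |A + A| / |A| = 7/4 (already in lowest terms) ≈ 1.7500.
Reference: AP of size 4 gives K = 7/4 ≈ 1.7500; a fully generic set of size 4 gives K ≈ 2.5000.

|A| = 4, |A + A| = 7, K = 7/4.


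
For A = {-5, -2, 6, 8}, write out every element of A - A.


A - A = {a - a' : a, a' ∈ A}.
Compute a - a' for each ordered pair (a, a'):
a = -5: -5--5=0, -5--2=-3, -5-6=-11, -5-8=-13
a = -2: -2--5=3, -2--2=0, -2-6=-8, -2-8=-10
a = 6: 6--5=11, 6--2=8, 6-6=0, 6-8=-2
a = 8: 8--5=13, 8--2=10, 8-6=2, 8-8=0
Collecting distinct values (and noting 0 appears from a-a):
A - A = {-13, -11, -10, -8, -3, -2, 0, 2, 3, 8, 10, 11, 13}
|A - A| = 13

A - A = {-13, -11, -10, -8, -3, -2, 0, 2, 3, 8, 10, 11, 13}


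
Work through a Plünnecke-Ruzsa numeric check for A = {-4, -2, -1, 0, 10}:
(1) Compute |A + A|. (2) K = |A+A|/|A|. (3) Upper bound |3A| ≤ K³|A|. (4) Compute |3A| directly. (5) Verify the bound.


|A| = 5.
Step 1: Compute A + A by enumerating all 25 pairs.
A + A = {-8, -6, -5, -4, -3, -2, -1, 0, 6, 8, 9, 10, 20}, so |A + A| = 13.
Step 2: Doubling constant K = |A + A|/|A| = 13/5 = 13/5 ≈ 2.6000.
Step 3: Plünnecke-Ruzsa gives |3A| ≤ K³·|A| = (2.6000)³ · 5 ≈ 87.8800.
Step 4: Compute 3A = A + A + A directly by enumerating all triples (a,b,c) ∈ A³; |3A| = 25.
Step 5: Check 25 ≤ 87.8800? Yes ✓.

K = 13/5, Plünnecke-Ruzsa bound K³|A| ≈ 87.8800, |3A| = 25, inequality holds.


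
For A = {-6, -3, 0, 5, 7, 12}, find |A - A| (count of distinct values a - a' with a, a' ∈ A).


A - A = {a - a' : a, a' ∈ A}; |A| = 6.
Bounds: 2|A|-1 ≤ |A - A| ≤ |A|² - |A| + 1, i.e. 11 ≤ |A - A| ≤ 31.
Note: 0 ∈ A - A always (from a - a). The set is symmetric: if d ∈ A - A then -d ∈ A - A.
Enumerate nonzero differences d = a - a' with a > a' (then include -d):
Positive differences: {2, 3, 5, 6, 7, 8, 10, 11, 12, 13, 15, 18}
Full difference set: {0} ∪ (positive diffs) ∪ (negative diffs).
|A - A| = 1 + 2·12 = 25 (matches direct enumeration: 25).

|A - A| = 25


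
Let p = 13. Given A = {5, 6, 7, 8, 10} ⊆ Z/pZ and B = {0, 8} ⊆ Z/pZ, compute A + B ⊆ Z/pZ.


Work in Z/13Z: reduce every sum a + b modulo 13.
Enumerate all 10 pairs:
a = 5: 5+0=5, 5+8=0
a = 6: 6+0=6, 6+8=1
a = 7: 7+0=7, 7+8=2
a = 8: 8+0=8, 8+8=3
a = 10: 10+0=10, 10+8=5
Distinct residues collected: {0, 1, 2, 3, 5, 6, 7, 8, 10}
|A + B| = 9 (out of 13 total residues).

A + B = {0, 1, 2, 3, 5, 6, 7, 8, 10}


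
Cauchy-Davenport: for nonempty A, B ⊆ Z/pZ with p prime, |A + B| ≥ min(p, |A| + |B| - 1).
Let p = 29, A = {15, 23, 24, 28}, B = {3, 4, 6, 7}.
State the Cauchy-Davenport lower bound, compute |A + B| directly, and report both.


Cauchy-Davenport: |A + B| ≥ min(p, |A| + |B| - 1) for A, B nonempty in Z/pZ.
|A| = 4, |B| = 4, p = 29.
CD lower bound = min(29, 4 + 4 - 1) = min(29, 7) = 7.
Compute A + B mod 29 directly:
a = 15: 15+3=18, 15+4=19, 15+6=21, 15+7=22
a = 23: 23+3=26, 23+4=27, 23+6=0, 23+7=1
a = 24: 24+3=27, 24+4=28, 24+6=1, 24+7=2
a = 28: 28+3=2, 28+4=3, 28+6=5, 28+7=6
A + B = {0, 1, 2, 3, 5, 6, 18, 19, 21, 22, 26, 27, 28}, so |A + B| = 13.
Verify: 13 ≥ 7? Yes ✓.

CD lower bound = 7, actual |A + B| = 13.


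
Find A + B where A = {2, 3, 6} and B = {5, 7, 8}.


A + B = {a + b : a ∈ A, b ∈ B}.
Enumerate all |A|·|B| = 3·3 = 9 pairs (a, b) and collect distinct sums.
a = 2: 2+5=7, 2+7=9, 2+8=10
a = 3: 3+5=8, 3+7=10, 3+8=11
a = 6: 6+5=11, 6+7=13, 6+8=14
Collecting distinct sums: A + B = {7, 8, 9, 10, 11, 13, 14}
|A + B| = 7

A + B = {7, 8, 9, 10, 11, 13, 14}


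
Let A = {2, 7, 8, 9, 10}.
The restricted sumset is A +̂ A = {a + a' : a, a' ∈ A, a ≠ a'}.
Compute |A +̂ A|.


Restricted sumset: A +̂ A = {a + a' : a ∈ A, a' ∈ A, a ≠ a'}.
Equivalently, take A + A and drop any sum 2a that is achievable ONLY as a + a for a ∈ A (i.e. sums representable only with equal summands).
Enumerate pairs (a, a') with a < a' (symmetric, so each unordered pair gives one sum; this covers all a ≠ a'):
  2 + 7 = 9
  2 + 8 = 10
  2 + 9 = 11
  2 + 10 = 12
  7 + 8 = 15
  7 + 9 = 16
  7 + 10 = 17
  8 + 9 = 17
  8 + 10 = 18
  9 + 10 = 19
Collected distinct sums: {9, 10, 11, 12, 15, 16, 17, 18, 19}
|A +̂ A| = 9
(Reference bound: |A +̂ A| ≥ 2|A| - 3 for |A| ≥ 2, with |A| = 5 giving ≥ 7.)

|A +̂ A| = 9


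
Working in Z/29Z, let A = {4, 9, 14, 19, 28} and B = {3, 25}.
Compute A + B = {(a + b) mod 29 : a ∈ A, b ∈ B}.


Work in Z/29Z: reduce every sum a + b modulo 29.
Enumerate all 10 pairs:
a = 4: 4+3=7, 4+25=0
a = 9: 9+3=12, 9+25=5
a = 14: 14+3=17, 14+25=10
a = 19: 19+3=22, 19+25=15
a = 28: 28+3=2, 28+25=24
Distinct residues collected: {0, 2, 5, 7, 10, 12, 15, 17, 22, 24}
|A + B| = 10 (out of 29 total residues).

A + B = {0, 2, 5, 7, 10, 12, 15, 17, 22, 24}


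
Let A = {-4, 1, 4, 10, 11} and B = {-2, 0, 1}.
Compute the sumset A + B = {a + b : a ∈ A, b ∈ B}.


A + B = {a + b : a ∈ A, b ∈ B}.
Enumerate all |A|·|B| = 5·3 = 15 pairs (a, b) and collect distinct sums.
a = -4: -4+-2=-6, -4+0=-4, -4+1=-3
a = 1: 1+-2=-1, 1+0=1, 1+1=2
a = 4: 4+-2=2, 4+0=4, 4+1=5
a = 10: 10+-2=8, 10+0=10, 10+1=11
a = 11: 11+-2=9, 11+0=11, 11+1=12
Collecting distinct sums: A + B = {-6, -4, -3, -1, 1, 2, 4, 5, 8, 9, 10, 11, 12}
|A + B| = 13

A + B = {-6, -4, -3, -1, 1, 2, 4, 5, 8, 9, 10, 11, 12}


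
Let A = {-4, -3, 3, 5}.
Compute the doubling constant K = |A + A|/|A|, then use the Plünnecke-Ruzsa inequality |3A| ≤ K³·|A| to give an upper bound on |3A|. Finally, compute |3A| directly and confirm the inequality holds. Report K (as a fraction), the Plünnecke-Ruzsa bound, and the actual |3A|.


|A| = 4.
Step 1: Compute A + A by enumerating all 16 pairs.
A + A = {-8, -7, -6, -1, 0, 1, 2, 6, 8, 10}, so |A + A| = 10.
Step 2: Doubling constant K = |A + A|/|A| = 10/4 = 10/4 ≈ 2.5000.
Step 3: Plünnecke-Ruzsa gives |3A| ≤ K³·|A| = (2.5000)³ · 4 ≈ 62.5000.
Step 4: Compute 3A = A + A + A directly by enumerating all triples (a,b,c) ∈ A³; |3A| = 19.
Step 5: Check 19 ≤ 62.5000? Yes ✓.

K = 10/4, Plünnecke-Ruzsa bound K³|A| ≈ 62.5000, |3A| = 19, inequality holds.


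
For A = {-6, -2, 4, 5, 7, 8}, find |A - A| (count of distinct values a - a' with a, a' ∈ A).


A - A = {a - a' : a, a' ∈ A}; |A| = 6.
Bounds: 2|A|-1 ≤ |A - A| ≤ |A|² - |A| + 1, i.e. 11 ≤ |A - A| ≤ 31.
Note: 0 ∈ A - A always (from a - a). The set is symmetric: if d ∈ A - A then -d ∈ A - A.
Enumerate nonzero differences d = a - a' with a > a' (then include -d):
Positive differences: {1, 2, 3, 4, 6, 7, 9, 10, 11, 13, 14}
Full difference set: {0} ∪ (positive diffs) ∪ (negative diffs).
|A - A| = 1 + 2·11 = 23 (matches direct enumeration: 23).

|A - A| = 23


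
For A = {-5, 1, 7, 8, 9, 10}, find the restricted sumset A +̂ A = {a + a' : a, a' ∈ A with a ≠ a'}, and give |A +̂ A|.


Restricted sumset: A +̂ A = {a + a' : a ∈ A, a' ∈ A, a ≠ a'}.
Equivalently, take A + A and drop any sum 2a that is achievable ONLY as a + a for a ∈ A (i.e. sums representable only with equal summands).
Enumerate pairs (a, a') with a < a' (symmetric, so each unordered pair gives one sum; this covers all a ≠ a'):
  -5 + 1 = -4
  -5 + 7 = 2
  -5 + 8 = 3
  -5 + 9 = 4
  -5 + 10 = 5
  1 + 7 = 8
  1 + 8 = 9
  1 + 9 = 10
  1 + 10 = 11
  7 + 8 = 15
  7 + 9 = 16
  7 + 10 = 17
  8 + 9 = 17
  8 + 10 = 18
  9 + 10 = 19
Collected distinct sums: {-4, 2, 3, 4, 5, 8, 9, 10, 11, 15, 16, 17, 18, 19}
|A +̂ A| = 14
(Reference bound: |A +̂ A| ≥ 2|A| - 3 for |A| ≥ 2, with |A| = 6 giving ≥ 9.)

|A +̂ A| = 14


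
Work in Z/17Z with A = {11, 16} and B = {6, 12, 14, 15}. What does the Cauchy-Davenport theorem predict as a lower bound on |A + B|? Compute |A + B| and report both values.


Cauchy-Davenport: |A + B| ≥ min(p, |A| + |B| - 1) for A, B nonempty in Z/pZ.
|A| = 2, |B| = 4, p = 17.
CD lower bound = min(17, 2 + 4 - 1) = min(17, 5) = 5.
Compute A + B mod 17 directly:
a = 11: 11+6=0, 11+12=6, 11+14=8, 11+15=9
a = 16: 16+6=5, 16+12=11, 16+14=13, 16+15=14
A + B = {0, 5, 6, 8, 9, 11, 13, 14}, so |A + B| = 8.
Verify: 8 ≥ 5? Yes ✓.

CD lower bound = 5, actual |A + B| = 8.


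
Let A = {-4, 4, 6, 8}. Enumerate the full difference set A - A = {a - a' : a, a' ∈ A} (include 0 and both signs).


A - A = {a - a' : a, a' ∈ A}.
Compute a - a' for each ordered pair (a, a'):
a = -4: -4--4=0, -4-4=-8, -4-6=-10, -4-8=-12
a = 4: 4--4=8, 4-4=0, 4-6=-2, 4-8=-4
a = 6: 6--4=10, 6-4=2, 6-6=0, 6-8=-2
a = 8: 8--4=12, 8-4=4, 8-6=2, 8-8=0
Collecting distinct values (and noting 0 appears from a-a):
A - A = {-12, -10, -8, -4, -2, 0, 2, 4, 8, 10, 12}
|A - A| = 11

A - A = {-12, -10, -8, -4, -2, 0, 2, 4, 8, 10, 12}


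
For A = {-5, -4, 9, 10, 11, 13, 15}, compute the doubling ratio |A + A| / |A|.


|A| = 7.
Compute A + A by enumerating all 49 pairs.
A + A = {-10, -9, -8, 4, 5, 6, 7, 8, 9, 10, 11, 18, 19, 20, 21, 22, 23, 24, 25, 26, 28, 30}, so |A + A| = 22.
K = |A + A| / |A| = 22/7 (already in lowest terms) ≈ 3.1429.
Reference: AP of size 7 gives K = 13/7 ≈ 1.8571; a fully generic set of size 7 gives K ≈ 4.0000.

|A| = 7, |A + A| = 22, K = 22/7.


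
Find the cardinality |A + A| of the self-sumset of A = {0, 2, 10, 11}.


A + A = {a + a' : a, a' ∈ A}; |A| = 4.
General bounds: 2|A| - 1 ≤ |A + A| ≤ |A|(|A|+1)/2, i.e. 7 ≤ |A + A| ≤ 10.
Lower bound 2|A|-1 is attained iff A is an arithmetic progression.
Enumerate sums a + a' for a ≤ a' (symmetric, so this suffices):
a = 0: 0+0=0, 0+2=2, 0+10=10, 0+11=11
a = 2: 2+2=4, 2+10=12, 2+11=13
a = 10: 10+10=20, 10+11=21
a = 11: 11+11=22
Distinct sums: {0, 2, 4, 10, 11, 12, 13, 20, 21, 22}
|A + A| = 10

|A + A| = 10


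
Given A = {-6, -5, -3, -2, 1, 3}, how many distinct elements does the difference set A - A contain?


A - A = {a - a' : a, a' ∈ A}; |A| = 6.
Bounds: 2|A|-1 ≤ |A - A| ≤ |A|² - |A| + 1, i.e. 11 ≤ |A - A| ≤ 31.
Note: 0 ∈ A - A always (from a - a). The set is symmetric: if d ∈ A - A then -d ∈ A - A.
Enumerate nonzero differences d = a - a' with a > a' (then include -d):
Positive differences: {1, 2, 3, 4, 5, 6, 7, 8, 9}
Full difference set: {0} ∪ (positive diffs) ∪ (negative diffs).
|A - A| = 1 + 2·9 = 19 (matches direct enumeration: 19).

|A - A| = 19


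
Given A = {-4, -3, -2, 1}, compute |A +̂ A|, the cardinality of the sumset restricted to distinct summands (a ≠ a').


Restricted sumset: A +̂ A = {a + a' : a ∈ A, a' ∈ A, a ≠ a'}.
Equivalently, take A + A and drop any sum 2a that is achievable ONLY as a + a for a ∈ A (i.e. sums representable only with equal summands).
Enumerate pairs (a, a') with a < a' (symmetric, so each unordered pair gives one sum; this covers all a ≠ a'):
  -4 + -3 = -7
  -4 + -2 = -6
  -4 + 1 = -3
  -3 + -2 = -5
  -3 + 1 = -2
  -2 + 1 = -1
Collected distinct sums: {-7, -6, -5, -3, -2, -1}
|A +̂ A| = 6
(Reference bound: |A +̂ A| ≥ 2|A| - 3 for |A| ≥ 2, with |A| = 4 giving ≥ 5.)

|A +̂ A| = 6


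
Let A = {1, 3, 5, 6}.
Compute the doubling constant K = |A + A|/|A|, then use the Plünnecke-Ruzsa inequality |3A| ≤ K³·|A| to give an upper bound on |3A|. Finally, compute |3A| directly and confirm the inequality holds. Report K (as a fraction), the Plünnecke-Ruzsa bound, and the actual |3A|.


|A| = 4.
Step 1: Compute A + A by enumerating all 16 pairs.
A + A = {2, 4, 6, 7, 8, 9, 10, 11, 12}, so |A + A| = 9.
Step 2: Doubling constant K = |A + A|/|A| = 9/4 = 9/4 ≈ 2.2500.
Step 3: Plünnecke-Ruzsa gives |3A| ≤ K³·|A| = (2.2500)³ · 4 ≈ 45.5625.
Step 4: Compute 3A = A + A + A directly by enumerating all triples (a,b,c) ∈ A³; |3A| = 14.
Step 5: Check 14 ≤ 45.5625? Yes ✓.

K = 9/4, Plünnecke-Ruzsa bound K³|A| ≈ 45.5625, |3A| = 14, inequality holds.


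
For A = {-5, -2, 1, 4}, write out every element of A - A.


A - A = {a - a' : a, a' ∈ A}.
Compute a - a' for each ordered pair (a, a'):
a = -5: -5--5=0, -5--2=-3, -5-1=-6, -5-4=-9
a = -2: -2--5=3, -2--2=0, -2-1=-3, -2-4=-6
a = 1: 1--5=6, 1--2=3, 1-1=0, 1-4=-3
a = 4: 4--5=9, 4--2=6, 4-1=3, 4-4=0
Collecting distinct values (and noting 0 appears from a-a):
A - A = {-9, -6, -3, 0, 3, 6, 9}
|A - A| = 7

A - A = {-9, -6, -3, 0, 3, 6, 9}


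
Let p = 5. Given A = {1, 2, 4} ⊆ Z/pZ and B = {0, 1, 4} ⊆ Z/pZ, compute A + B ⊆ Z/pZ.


Work in Z/5Z: reduce every sum a + b modulo 5.
Enumerate all 9 pairs:
a = 1: 1+0=1, 1+1=2, 1+4=0
a = 2: 2+0=2, 2+1=3, 2+4=1
a = 4: 4+0=4, 4+1=0, 4+4=3
Distinct residues collected: {0, 1, 2, 3, 4}
|A + B| = 5 (out of 5 total residues).

A + B = {0, 1, 2, 3, 4}


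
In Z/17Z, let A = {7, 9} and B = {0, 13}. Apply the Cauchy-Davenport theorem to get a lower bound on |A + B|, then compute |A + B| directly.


Cauchy-Davenport: |A + B| ≥ min(p, |A| + |B| - 1) for A, B nonempty in Z/pZ.
|A| = 2, |B| = 2, p = 17.
CD lower bound = min(17, 2 + 2 - 1) = min(17, 3) = 3.
Compute A + B mod 17 directly:
a = 7: 7+0=7, 7+13=3
a = 9: 9+0=9, 9+13=5
A + B = {3, 5, 7, 9}, so |A + B| = 4.
Verify: 4 ≥ 3? Yes ✓.

CD lower bound = 3, actual |A + B| = 4.


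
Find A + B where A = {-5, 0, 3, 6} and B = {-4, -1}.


A + B = {a + b : a ∈ A, b ∈ B}.
Enumerate all |A|·|B| = 4·2 = 8 pairs (a, b) and collect distinct sums.
a = -5: -5+-4=-9, -5+-1=-6
a = 0: 0+-4=-4, 0+-1=-1
a = 3: 3+-4=-1, 3+-1=2
a = 6: 6+-4=2, 6+-1=5
Collecting distinct sums: A + B = {-9, -6, -4, -1, 2, 5}
|A + B| = 6

A + B = {-9, -6, -4, -1, 2, 5}


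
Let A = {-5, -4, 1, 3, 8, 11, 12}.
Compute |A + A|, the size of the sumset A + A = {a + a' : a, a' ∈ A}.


A + A = {a + a' : a, a' ∈ A}; |A| = 7.
General bounds: 2|A| - 1 ≤ |A + A| ≤ |A|(|A|+1)/2, i.e. 13 ≤ |A + A| ≤ 28.
Lower bound 2|A|-1 is attained iff A is an arithmetic progression.
Enumerate sums a + a' for a ≤ a' (symmetric, so this suffices):
a = -5: -5+-5=-10, -5+-4=-9, -5+1=-4, -5+3=-2, -5+8=3, -5+11=6, -5+12=7
a = -4: -4+-4=-8, -4+1=-3, -4+3=-1, -4+8=4, -4+11=7, -4+12=8
a = 1: 1+1=2, 1+3=4, 1+8=9, 1+11=12, 1+12=13
a = 3: 3+3=6, 3+8=11, 3+11=14, 3+12=15
a = 8: 8+8=16, 8+11=19, 8+12=20
a = 11: 11+11=22, 11+12=23
a = 12: 12+12=24
Distinct sums: {-10, -9, -8, -4, -3, -2, -1, 2, 3, 4, 6, 7, 8, 9, 11, 12, 13, 14, 15, 16, 19, 20, 22, 23, 24}
|A + A| = 25

|A + A| = 25


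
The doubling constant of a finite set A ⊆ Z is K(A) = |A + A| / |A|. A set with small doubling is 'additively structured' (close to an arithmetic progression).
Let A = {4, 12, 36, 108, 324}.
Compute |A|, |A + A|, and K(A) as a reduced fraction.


|A| = 5.
Compute A + A by enumerating all 25 pairs.
A + A = {8, 16, 24, 40, 48, 72, 112, 120, 144, 216, 328, 336, 360, 432, 648}, so |A + A| = 15.
K = |A + A| / |A| = 15/5 = 3/1 ≈ 3.0000.
Reference: AP of size 5 gives K = 9/5 ≈ 1.8000; a fully generic set of size 5 gives K ≈ 3.0000.

|A| = 5, |A + A| = 15, K = 15/5 = 3/1.


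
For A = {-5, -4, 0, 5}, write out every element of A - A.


A - A = {a - a' : a, a' ∈ A}.
Compute a - a' for each ordered pair (a, a'):
a = -5: -5--5=0, -5--4=-1, -5-0=-5, -5-5=-10
a = -4: -4--5=1, -4--4=0, -4-0=-4, -4-5=-9
a = 0: 0--5=5, 0--4=4, 0-0=0, 0-5=-5
a = 5: 5--5=10, 5--4=9, 5-0=5, 5-5=0
Collecting distinct values (and noting 0 appears from a-a):
A - A = {-10, -9, -5, -4, -1, 0, 1, 4, 5, 9, 10}
|A - A| = 11

A - A = {-10, -9, -5, -4, -1, 0, 1, 4, 5, 9, 10}


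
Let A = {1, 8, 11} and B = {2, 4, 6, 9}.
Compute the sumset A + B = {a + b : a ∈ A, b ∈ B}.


A + B = {a + b : a ∈ A, b ∈ B}.
Enumerate all |A|·|B| = 3·4 = 12 pairs (a, b) and collect distinct sums.
a = 1: 1+2=3, 1+4=5, 1+6=7, 1+9=10
a = 8: 8+2=10, 8+4=12, 8+6=14, 8+9=17
a = 11: 11+2=13, 11+4=15, 11+6=17, 11+9=20
Collecting distinct sums: A + B = {3, 5, 7, 10, 12, 13, 14, 15, 17, 20}
|A + B| = 10

A + B = {3, 5, 7, 10, 12, 13, 14, 15, 17, 20}


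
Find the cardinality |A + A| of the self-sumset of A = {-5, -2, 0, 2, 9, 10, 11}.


A + A = {a + a' : a, a' ∈ A}; |A| = 7.
General bounds: 2|A| - 1 ≤ |A + A| ≤ |A|(|A|+1)/2, i.e. 13 ≤ |A + A| ≤ 28.
Lower bound 2|A|-1 is attained iff A is an arithmetic progression.
Enumerate sums a + a' for a ≤ a' (symmetric, so this suffices):
a = -5: -5+-5=-10, -5+-2=-7, -5+0=-5, -5+2=-3, -5+9=4, -5+10=5, -5+11=6
a = -2: -2+-2=-4, -2+0=-2, -2+2=0, -2+9=7, -2+10=8, -2+11=9
a = 0: 0+0=0, 0+2=2, 0+9=9, 0+10=10, 0+11=11
a = 2: 2+2=4, 2+9=11, 2+10=12, 2+11=13
a = 9: 9+9=18, 9+10=19, 9+11=20
a = 10: 10+10=20, 10+11=21
a = 11: 11+11=22
Distinct sums: {-10, -7, -5, -4, -3, -2, 0, 2, 4, 5, 6, 7, 8, 9, 10, 11, 12, 13, 18, 19, 20, 21, 22}
|A + A| = 23

|A + A| = 23


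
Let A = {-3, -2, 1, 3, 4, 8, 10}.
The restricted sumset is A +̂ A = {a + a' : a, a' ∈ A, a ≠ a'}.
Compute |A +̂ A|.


Restricted sumset: A +̂ A = {a + a' : a ∈ A, a' ∈ A, a ≠ a'}.
Equivalently, take A + A and drop any sum 2a that is achievable ONLY as a + a for a ∈ A (i.e. sums representable only with equal summands).
Enumerate pairs (a, a') with a < a' (symmetric, so each unordered pair gives one sum; this covers all a ≠ a'):
  -3 + -2 = -5
  -3 + 1 = -2
  -3 + 3 = 0
  -3 + 4 = 1
  -3 + 8 = 5
  -3 + 10 = 7
  -2 + 1 = -1
  -2 + 3 = 1
  -2 + 4 = 2
  -2 + 8 = 6
  -2 + 10 = 8
  1 + 3 = 4
  1 + 4 = 5
  1 + 8 = 9
  1 + 10 = 11
  3 + 4 = 7
  3 + 8 = 11
  3 + 10 = 13
  4 + 8 = 12
  4 + 10 = 14
  8 + 10 = 18
Collected distinct sums: {-5, -2, -1, 0, 1, 2, 4, 5, 6, 7, 8, 9, 11, 12, 13, 14, 18}
|A +̂ A| = 17
(Reference bound: |A +̂ A| ≥ 2|A| - 3 for |A| ≥ 2, with |A| = 7 giving ≥ 11.)

|A +̂ A| = 17


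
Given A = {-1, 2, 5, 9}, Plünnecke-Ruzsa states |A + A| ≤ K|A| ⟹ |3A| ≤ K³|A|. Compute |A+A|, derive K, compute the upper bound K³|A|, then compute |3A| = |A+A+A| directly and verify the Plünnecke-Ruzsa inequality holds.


|A| = 4.
Step 1: Compute A + A by enumerating all 16 pairs.
A + A = {-2, 1, 4, 7, 8, 10, 11, 14, 18}, so |A + A| = 9.
Step 2: Doubling constant K = |A + A|/|A| = 9/4 = 9/4 ≈ 2.2500.
Step 3: Plünnecke-Ruzsa gives |3A| ≤ K³·|A| = (2.2500)³ · 4 ≈ 45.5625.
Step 4: Compute 3A = A + A + A directly by enumerating all triples (a,b,c) ∈ A³; |3A| = 16.
Step 5: Check 16 ≤ 45.5625? Yes ✓.

K = 9/4, Plünnecke-Ruzsa bound K³|A| ≈ 45.5625, |3A| = 16, inequality holds.


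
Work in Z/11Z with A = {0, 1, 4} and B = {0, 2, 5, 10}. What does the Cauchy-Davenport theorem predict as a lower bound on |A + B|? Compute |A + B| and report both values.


Cauchy-Davenport: |A + B| ≥ min(p, |A| + |B| - 1) for A, B nonempty in Z/pZ.
|A| = 3, |B| = 4, p = 11.
CD lower bound = min(11, 3 + 4 - 1) = min(11, 6) = 6.
Compute A + B mod 11 directly:
a = 0: 0+0=0, 0+2=2, 0+5=5, 0+10=10
a = 1: 1+0=1, 1+2=3, 1+5=6, 1+10=0
a = 4: 4+0=4, 4+2=6, 4+5=9, 4+10=3
A + B = {0, 1, 2, 3, 4, 5, 6, 9, 10}, so |A + B| = 9.
Verify: 9 ≥ 6? Yes ✓.

CD lower bound = 6, actual |A + B| = 9.


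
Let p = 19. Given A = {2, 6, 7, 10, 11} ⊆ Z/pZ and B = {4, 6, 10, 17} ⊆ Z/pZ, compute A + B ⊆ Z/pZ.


Work in Z/19Z: reduce every sum a + b modulo 19.
Enumerate all 20 pairs:
a = 2: 2+4=6, 2+6=8, 2+10=12, 2+17=0
a = 6: 6+4=10, 6+6=12, 6+10=16, 6+17=4
a = 7: 7+4=11, 7+6=13, 7+10=17, 7+17=5
a = 10: 10+4=14, 10+6=16, 10+10=1, 10+17=8
a = 11: 11+4=15, 11+6=17, 11+10=2, 11+17=9
Distinct residues collected: {0, 1, 2, 4, 5, 6, 8, 9, 10, 11, 12, 13, 14, 15, 16, 17}
|A + B| = 16 (out of 19 total residues).

A + B = {0, 1, 2, 4, 5, 6, 8, 9, 10, 11, 12, 13, 14, 15, 16, 17}


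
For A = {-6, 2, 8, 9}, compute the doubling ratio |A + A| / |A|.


|A| = 4.
Compute A + A by enumerating all 16 pairs.
A + A = {-12, -4, 2, 3, 4, 10, 11, 16, 17, 18}, so |A + A| = 10.
K = |A + A| / |A| = 10/4 = 5/2 ≈ 2.5000.
Reference: AP of size 4 gives K = 7/4 ≈ 1.7500; a fully generic set of size 4 gives K ≈ 2.5000.

|A| = 4, |A + A| = 10, K = 10/4 = 5/2.


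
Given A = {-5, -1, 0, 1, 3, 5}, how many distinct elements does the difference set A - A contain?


A - A = {a - a' : a, a' ∈ A}; |A| = 6.
Bounds: 2|A|-1 ≤ |A - A| ≤ |A|² - |A| + 1, i.e. 11 ≤ |A - A| ≤ 31.
Note: 0 ∈ A - A always (from a - a). The set is symmetric: if d ∈ A - A then -d ∈ A - A.
Enumerate nonzero differences d = a - a' with a > a' (then include -d):
Positive differences: {1, 2, 3, 4, 5, 6, 8, 10}
Full difference set: {0} ∪ (positive diffs) ∪ (negative diffs).
|A - A| = 1 + 2·8 = 17 (matches direct enumeration: 17).

|A - A| = 17


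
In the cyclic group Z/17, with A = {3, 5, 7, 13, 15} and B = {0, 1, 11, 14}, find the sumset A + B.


Work in Z/17Z: reduce every sum a + b modulo 17.
Enumerate all 20 pairs:
a = 3: 3+0=3, 3+1=4, 3+11=14, 3+14=0
a = 5: 5+0=5, 5+1=6, 5+11=16, 5+14=2
a = 7: 7+0=7, 7+1=8, 7+11=1, 7+14=4
a = 13: 13+0=13, 13+1=14, 13+11=7, 13+14=10
a = 15: 15+0=15, 15+1=16, 15+11=9, 15+14=12
Distinct residues collected: {0, 1, 2, 3, 4, 5, 6, 7, 8, 9, 10, 12, 13, 14, 15, 16}
|A + B| = 16 (out of 17 total residues).

A + B = {0, 1, 2, 3, 4, 5, 6, 7, 8, 9, 10, 12, 13, 14, 15, 16}


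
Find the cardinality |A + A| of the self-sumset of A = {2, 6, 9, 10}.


A + A = {a + a' : a, a' ∈ A}; |A| = 4.
General bounds: 2|A| - 1 ≤ |A + A| ≤ |A|(|A|+1)/2, i.e. 7 ≤ |A + A| ≤ 10.
Lower bound 2|A|-1 is attained iff A is an arithmetic progression.
Enumerate sums a + a' for a ≤ a' (symmetric, so this suffices):
a = 2: 2+2=4, 2+6=8, 2+9=11, 2+10=12
a = 6: 6+6=12, 6+9=15, 6+10=16
a = 9: 9+9=18, 9+10=19
a = 10: 10+10=20
Distinct sums: {4, 8, 11, 12, 15, 16, 18, 19, 20}
|A + A| = 9

|A + A| = 9


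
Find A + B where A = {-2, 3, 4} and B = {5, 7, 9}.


A + B = {a + b : a ∈ A, b ∈ B}.
Enumerate all |A|·|B| = 3·3 = 9 pairs (a, b) and collect distinct sums.
a = -2: -2+5=3, -2+7=5, -2+9=7
a = 3: 3+5=8, 3+7=10, 3+9=12
a = 4: 4+5=9, 4+7=11, 4+9=13
Collecting distinct sums: A + B = {3, 5, 7, 8, 9, 10, 11, 12, 13}
|A + B| = 9

A + B = {3, 5, 7, 8, 9, 10, 11, 12, 13}


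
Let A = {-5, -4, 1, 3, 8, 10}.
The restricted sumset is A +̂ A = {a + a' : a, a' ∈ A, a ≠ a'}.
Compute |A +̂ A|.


Restricted sumset: A +̂ A = {a + a' : a ∈ A, a' ∈ A, a ≠ a'}.
Equivalently, take A + A and drop any sum 2a that is achievable ONLY as a + a for a ∈ A (i.e. sums representable only with equal summands).
Enumerate pairs (a, a') with a < a' (symmetric, so each unordered pair gives one sum; this covers all a ≠ a'):
  -5 + -4 = -9
  -5 + 1 = -4
  -5 + 3 = -2
  -5 + 8 = 3
  -5 + 10 = 5
  -4 + 1 = -3
  -4 + 3 = -1
  -4 + 8 = 4
  -4 + 10 = 6
  1 + 3 = 4
  1 + 8 = 9
  1 + 10 = 11
  3 + 8 = 11
  3 + 10 = 13
  8 + 10 = 18
Collected distinct sums: {-9, -4, -3, -2, -1, 3, 4, 5, 6, 9, 11, 13, 18}
|A +̂ A| = 13
(Reference bound: |A +̂ A| ≥ 2|A| - 3 for |A| ≥ 2, with |A| = 6 giving ≥ 9.)

|A +̂ A| = 13


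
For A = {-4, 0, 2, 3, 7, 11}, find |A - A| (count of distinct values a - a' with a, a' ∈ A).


A - A = {a - a' : a, a' ∈ A}; |A| = 6.
Bounds: 2|A|-1 ≤ |A - A| ≤ |A|² - |A| + 1, i.e. 11 ≤ |A - A| ≤ 31.
Note: 0 ∈ A - A always (from a - a). The set is symmetric: if d ∈ A - A then -d ∈ A - A.
Enumerate nonzero differences d = a - a' with a > a' (then include -d):
Positive differences: {1, 2, 3, 4, 5, 6, 7, 8, 9, 11, 15}
Full difference set: {0} ∪ (positive diffs) ∪ (negative diffs).
|A - A| = 1 + 2·11 = 23 (matches direct enumeration: 23).

|A - A| = 23


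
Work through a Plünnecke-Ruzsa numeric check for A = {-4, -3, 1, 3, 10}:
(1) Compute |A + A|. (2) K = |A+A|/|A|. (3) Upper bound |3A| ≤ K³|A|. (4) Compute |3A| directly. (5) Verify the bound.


|A| = 5.
Step 1: Compute A + A by enumerating all 25 pairs.
A + A = {-8, -7, -6, -3, -2, -1, 0, 2, 4, 6, 7, 11, 13, 20}, so |A + A| = 14.
Step 2: Doubling constant K = |A + A|/|A| = 14/5 = 14/5 ≈ 2.8000.
Step 3: Plünnecke-Ruzsa gives |3A| ≤ K³·|A| = (2.8000)³ · 5 ≈ 109.7600.
Step 4: Compute 3A = A + A + A directly by enumerating all triples (a,b,c) ∈ A³; |3A| = 28.
Step 5: Check 28 ≤ 109.7600? Yes ✓.

K = 14/5, Plünnecke-Ruzsa bound K³|A| ≈ 109.7600, |3A| = 28, inequality holds.


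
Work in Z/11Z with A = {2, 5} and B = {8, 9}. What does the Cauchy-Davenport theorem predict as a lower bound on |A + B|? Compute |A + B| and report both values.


Cauchy-Davenport: |A + B| ≥ min(p, |A| + |B| - 1) for A, B nonempty in Z/pZ.
|A| = 2, |B| = 2, p = 11.
CD lower bound = min(11, 2 + 2 - 1) = min(11, 3) = 3.
Compute A + B mod 11 directly:
a = 2: 2+8=10, 2+9=0
a = 5: 5+8=2, 5+9=3
A + B = {0, 2, 3, 10}, so |A + B| = 4.
Verify: 4 ≥ 3? Yes ✓.

CD lower bound = 3, actual |A + B| = 4.


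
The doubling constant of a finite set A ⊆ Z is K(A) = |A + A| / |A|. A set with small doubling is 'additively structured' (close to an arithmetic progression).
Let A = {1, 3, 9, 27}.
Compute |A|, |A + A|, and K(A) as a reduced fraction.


|A| = 4.
Compute A + A by enumerating all 16 pairs.
A + A = {2, 4, 6, 10, 12, 18, 28, 30, 36, 54}, so |A + A| = 10.
K = |A + A| / |A| = 10/4 = 5/2 ≈ 2.5000.
Reference: AP of size 4 gives K = 7/4 ≈ 1.7500; a fully generic set of size 4 gives K ≈ 2.5000.

|A| = 4, |A + A| = 10, K = 10/4 = 5/2.


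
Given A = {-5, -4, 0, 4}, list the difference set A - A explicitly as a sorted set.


A - A = {a - a' : a, a' ∈ A}.
Compute a - a' for each ordered pair (a, a'):
a = -5: -5--5=0, -5--4=-1, -5-0=-5, -5-4=-9
a = -4: -4--5=1, -4--4=0, -4-0=-4, -4-4=-8
a = 0: 0--5=5, 0--4=4, 0-0=0, 0-4=-4
a = 4: 4--5=9, 4--4=8, 4-0=4, 4-4=0
Collecting distinct values (and noting 0 appears from a-a):
A - A = {-9, -8, -5, -4, -1, 0, 1, 4, 5, 8, 9}
|A - A| = 11

A - A = {-9, -8, -5, -4, -1, 0, 1, 4, 5, 8, 9}


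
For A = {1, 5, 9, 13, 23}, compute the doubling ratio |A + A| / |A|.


|A| = 5.
Compute A + A by enumerating all 25 pairs.
A + A = {2, 6, 10, 14, 18, 22, 24, 26, 28, 32, 36, 46}, so |A + A| = 12.
K = |A + A| / |A| = 12/5 (already in lowest terms) ≈ 2.4000.
Reference: AP of size 5 gives K = 9/5 ≈ 1.8000; a fully generic set of size 5 gives K ≈ 3.0000.

|A| = 5, |A + A| = 12, K = 12/5.


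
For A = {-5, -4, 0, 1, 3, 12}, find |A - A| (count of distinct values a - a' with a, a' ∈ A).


A - A = {a - a' : a, a' ∈ A}; |A| = 6.
Bounds: 2|A|-1 ≤ |A - A| ≤ |A|² - |A| + 1, i.e. 11 ≤ |A - A| ≤ 31.
Note: 0 ∈ A - A always (from a - a). The set is symmetric: if d ∈ A - A then -d ∈ A - A.
Enumerate nonzero differences d = a - a' with a > a' (then include -d):
Positive differences: {1, 2, 3, 4, 5, 6, 7, 8, 9, 11, 12, 16, 17}
Full difference set: {0} ∪ (positive diffs) ∪ (negative diffs).
|A - A| = 1 + 2·13 = 27 (matches direct enumeration: 27).

|A - A| = 27


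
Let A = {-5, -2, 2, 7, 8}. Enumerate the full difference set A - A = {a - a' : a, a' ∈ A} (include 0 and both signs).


A - A = {a - a' : a, a' ∈ A}.
Compute a - a' for each ordered pair (a, a'):
a = -5: -5--5=0, -5--2=-3, -5-2=-7, -5-7=-12, -5-8=-13
a = -2: -2--5=3, -2--2=0, -2-2=-4, -2-7=-9, -2-8=-10
a = 2: 2--5=7, 2--2=4, 2-2=0, 2-7=-5, 2-8=-6
a = 7: 7--5=12, 7--2=9, 7-2=5, 7-7=0, 7-8=-1
a = 8: 8--5=13, 8--2=10, 8-2=6, 8-7=1, 8-8=0
Collecting distinct values (and noting 0 appears from a-a):
A - A = {-13, -12, -10, -9, -7, -6, -5, -4, -3, -1, 0, 1, 3, 4, 5, 6, 7, 9, 10, 12, 13}
|A - A| = 21

A - A = {-13, -12, -10, -9, -7, -6, -5, -4, -3, -1, 0, 1, 3, 4, 5, 6, 7, 9, 10, 12, 13}


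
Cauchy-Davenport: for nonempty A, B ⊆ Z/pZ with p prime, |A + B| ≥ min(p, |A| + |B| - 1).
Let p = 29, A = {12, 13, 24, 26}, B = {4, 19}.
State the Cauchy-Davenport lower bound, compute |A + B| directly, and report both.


Cauchy-Davenport: |A + B| ≥ min(p, |A| + |B| - 1) for A, B nonempty in Z/pZ.
|A| = 4, |B| = 2, p = 29.
CD lower bound = min(29, 4 + 2 - 1) = min(29, 5) = 5.
Compute A + B mod 29 directly:
a = 12: 12+4=16, 12+19=2
a = 13: 13+4=17, 13+19=3
a = 24: 24+4=28, 24+19=14
a = 26: 26+4=1, 26+19=16
A + B = {1, 2, 3, 14, 16, 17, 28}, so |A + B| = 7.
Verify: 7 ≥ 5? Yes ✓.

CD lower bound = 5, actual |A + B| = 7.


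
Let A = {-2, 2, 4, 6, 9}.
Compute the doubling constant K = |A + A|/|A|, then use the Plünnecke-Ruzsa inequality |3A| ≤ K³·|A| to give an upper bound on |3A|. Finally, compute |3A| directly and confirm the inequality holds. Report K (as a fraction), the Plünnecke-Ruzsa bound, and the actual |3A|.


|A| = 5.
Step 1: Compute A + A by enumerating all 25 pairs.
A + A = {-4, 0, 2, 4, 6, 7, 8, 10, 11, 12, 13, 15, 18}, so |A + A| = 13.
Step 2: Doubling constant K = |A + A|/|A| = 13/5 = 13/5 ≈ 2.6000.
Step 3: Plünnecke-Ruzsa gives |3A| ≤ K³·|A| = (2.6000)³ · 5 ≈ 87.8800.
Step 4: Compute 3A = A + A + A directly by enumerating all triples (a,b,c) ∈ A³; |3A| = 24.
Step 5: Check 24 ≤ 87.8800? Yes ✓.

K = 13/5, Plünnecke-Ruzsa bound K³|A| ≈ 87.8800, |3A| = 24, inequality holds.


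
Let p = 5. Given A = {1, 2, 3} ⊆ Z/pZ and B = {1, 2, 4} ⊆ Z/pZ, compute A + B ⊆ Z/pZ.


Work in Z/5Z: reduce every sum a + b modulo 5.
Enumerate all 9 pairs:
a = 1: 1+1=2, 1+2=3, 1+4=0
a = 2: 2+1=3, 2+2=4, 2+4=1
a = 3: 3+1=4, 3+2=0, 3+4=2
Distinct residues collected: {0, 1, 2, 3, 4}
|A + B| = 5 (out of 5 total residues).

A + B = {0, 1, 2, 3, 4}


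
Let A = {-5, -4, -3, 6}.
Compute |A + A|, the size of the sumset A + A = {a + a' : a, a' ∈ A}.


A + A = {a + a' : a, a' ∈ A}; |A| = 4.
General bounds: 2|A| - 1 ≤ |A + A| ≤ |A|(|A|+1)/2, i.e. 7 ≤ |A + A| ≤ 10.
Lower bound 2|A|-1 is attained iff A is an arithmetic progression.
Enumerate sums a + a' for a ≤ a' (symmetric, so this suffices):
a = -5: -5+-5=-10, -5+-4=-9, -5+-3=-8, -5+6=1
a = -4: -4+-4=-8, -4+-3=-7, -4+6=2
a = -3: -3+-3=-6, -3+6=3
a = 6: 6+6=12
Distinct sums: {-10, -9, -8, -7, -6, 1, 2, 3, 12}
|A + A| = 9

|A + A| = 9


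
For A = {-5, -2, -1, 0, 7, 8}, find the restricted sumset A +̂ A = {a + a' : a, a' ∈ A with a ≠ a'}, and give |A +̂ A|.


Restricted sumset: A +̂ A = {a + a' : a ∈ A, a' ∈ A, a ≠ a'}.
Equivalently, take A + A and drop any sum 2a that is achievable ONLY as a + a for a ∈ A (i.e. sums representable only with equal summands).
Enumerate pairs (a, a') with a < a' (symmetric, so each unordered pair gives one sum; this covers all a ≠ a'):
  -5 + -2 = -7
  -5 + -1 = -6
  -5 + 0 = -5
  -5 + 7 = 2
  -5 + 8 = 3
  -2 + -1 = -3
  -2 + 0 = -2
  -2 + 7 = 5
  -2 + 8 = 6
  -1 + 0 = -1
  -1 + 7 = 6
  -1 + 8 = 7
  0 + 7 = 7
  0 + 8 = 8
  7 + 8 = 15
Collected distinct sums: {-7, -6, -5, -3, -2, -1, 2, 3, 5, 6, 7, 8, 15}
|A +̂ A| = 13
(Reference bound: |A +̂ A| ≥ 2|A| - 3 for |A| ≥ 2, with |A| = 6 giving ≥ 9.)

|A +̂ A| = 13


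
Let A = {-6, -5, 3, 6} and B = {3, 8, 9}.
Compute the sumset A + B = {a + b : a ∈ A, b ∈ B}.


A + B = {a + b : a ∈ A, b ∈ B}.
Enumerate all |A|·|B| = 4·3 = 12 pairs (a, b) and collect distinct sums.
a = -6: -6+3=-3, -6+8=2, -6+9=3
a = -5: -5+3=-2, -5+8=3, -5+9=4
a = 3: 3+3=6, 3+8=11, 3+9=12
a = 6: 6+3=9, 6+8=14, 6+9=15
Collecting distinct sums: A + B = {-3, -2, 2, 3, 4, 6, 9, 11, 12, 14, 15}
|A + B| = 11

A + B = {-3, -2, 2, 3, 4, 6, 9, 11, 12, 14, 15}


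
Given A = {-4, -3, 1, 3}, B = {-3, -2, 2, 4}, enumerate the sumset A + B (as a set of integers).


A + B = {a + b : a ∈ A, b ∈ B}.
Enumerate all |A|·|B| = 4·4 = 16 pairs (a, b) and collect distinct sums.
a = -4: -4+-3=-7, -4+-2=-6, -4+2=-2, -4+4=0
a = -3: -3+-3=-6, -3+-2=-5, -3+2=-1, -3+4=1
a = 1: 1+-3=-2, 1+-2=-1, 1+2=3, 1+4=5
a = 3: 3+-3=0, 3+-2=1, 3+2=5, 3+4=7
Collecting distinct sums: A + B = {-7, -6, -5, -2, -1, 0, 1, 3, 5, 7}
|A + B| = 10

A + B = {-7, -6, -5, -2, -1, 0, 1, 3, 5, 7}


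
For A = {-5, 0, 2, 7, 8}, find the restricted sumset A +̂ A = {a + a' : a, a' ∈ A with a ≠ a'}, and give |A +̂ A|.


Restricted sumset: A +̂ A = {a + a' : a ∈ A, a' ∈ A, a ≠ a'}.
Equivalently, take A + A and drop any sum 2a that is achievable ONLY as a + a for a ∈ A (i.e. sums representable only with equal summands).
Enumerate pairs (a, a') with a < a' (symmetric, so each unordered pair gives one sum; this covers all a ≠ a'):
  -5 + 0 = -5
  -5 + 2 = -3
  -5 + 7 = 2
  -5 + 8 = 3
  0 + 2 = 2
  0 + 7 = 7
  0 + 8 = 8
  2 + 7 = 9
  2 + 8 = 10
  7 + 8 = 15
Collected distinct sums: {-5, -3, 2, 3, 7, 8, 9, 10, 15}
|A +̂ A| = 9
(Reference bound: |A +̂ A| ≥ 2|A| - 3 for |A| ≥ 2, with |A| = 5 giving ≥ 7.)

|A +̂ A| = 9


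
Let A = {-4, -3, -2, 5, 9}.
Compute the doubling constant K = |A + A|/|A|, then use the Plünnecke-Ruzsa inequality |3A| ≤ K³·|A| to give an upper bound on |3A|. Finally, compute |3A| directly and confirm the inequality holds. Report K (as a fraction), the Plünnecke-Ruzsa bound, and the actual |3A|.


|A| = 5.
Step 1: Compute A + A by enumerating all 25 pairs.
A + A = {-8, -7, -6, -5, -4, 1, 2, 3, 5, 6, 7, 10, 14, 18}, so |A + A| = 14.
Step 2: Doubling constant K = |A + A|/|A| = 14/5 = 14/5 ≈ 2.8000.
Step 3: Plünnecke-Ruzsa gives |3A| ≤ K³·|A| = (2.8000)³ · 5 ≈ 109.7600.
Step 4: Compute 3A = A + A + A directly by enumerating all triples (a,b,c) ∈ A³; |3A| = 28.
Step 5: Check 28 ≤ 109.7600? Yes ✓.

K = 14/5, Plünnecke-Ruzsa bound K³|A| ≈ 109.7600, |3A| = 28, inequality holds.


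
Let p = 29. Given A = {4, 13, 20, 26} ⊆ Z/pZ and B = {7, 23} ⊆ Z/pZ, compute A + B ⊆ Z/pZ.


Work in Z/29Z: reduce every sum a + b modulo 29.
Enumerate all 8 pairs:
a = 4: 4+7=11, 4+23=27
a = 13: 13+7=20, 13+23=7
a = 20: 20+7=27, 20+23=14
a = 26: 26+7=4, 26+23=20
Distinct residues collected: {4, 7, 11, 14, 20, 27}
|A + B| = 6 (out of 29 total residues).

A + B = {4, 7, 11, 14, 20, 27}


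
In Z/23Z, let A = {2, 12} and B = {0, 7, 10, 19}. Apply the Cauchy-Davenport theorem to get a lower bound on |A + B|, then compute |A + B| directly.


Cauchy-Davenport: |A + B| ≥ min(p, |A| + |B| - 1) for A, B nonempty in Z/pZ.
|A| = 2, |B| = 4, p = 23.
CD lower bound = min(23, 2 + 4 - 1) = min(23, 5) = 5.
Compute A + B mod 23 directly:
a = 2: 2+0=2, 2+7=9, 2+10=12, 2+19=21
a = 12: 12+0=12, 12+7=19, 12+10=22, 12+19=8
A + B = {2, 8, 9, 12, 19, 21, 22}, so |A + B| = 7.
Verify: 7 ≥ 5? Yes ✓.

CD lower bound = 5, actual |A + B| = 7.


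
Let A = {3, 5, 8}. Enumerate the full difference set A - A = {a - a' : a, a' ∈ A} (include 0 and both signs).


A - A = {a - a' : a, a' ∈ A}.
Compute a - a' for each ordered pair (a, a'):
a = 3: 3-3=0, 3-5=-2, 3-8=-5
a = 5: 5-3=2, 5-5=0, 5-8=-3
a = 8: 8-3=5, 8-5=3, 8-8=0
Collecting distinct values (and noting 0 appears from a-a):
A - A = {-5, -3, -2, 0, 2, 3, 5}
|A - A| = 7

A - A = {-5, -3, -2, 0, 2, 3, 5}


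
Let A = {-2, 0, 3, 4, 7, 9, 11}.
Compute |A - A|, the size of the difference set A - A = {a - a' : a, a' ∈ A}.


A - A = {a - a' : a, a' ∈ A}; |A| = 7.
Bounds: 2|A|-1 ≤ |A - A| ≤ |A|² - |A| + 1, i.e. 13 ≤ |A - A| ≤ 43.
Note: 0 ∈ A - A always (from a - a). The set is symmetric: if d ∈ A - A then -d ∈ A - A.
Enumerate nonzero differences d = a - a' with a > a' (then include -d):
Positive differences: {1, 2, 3, 4, 5, 6, 7, 8, 9, 11, 13}
Full difference set: {0} ∪ (positive diffs) ∪ (negative diffs).
|A - A| = 1 + 2·11 = 23 (matches direct enumeration: 23).

|A - A| = 23


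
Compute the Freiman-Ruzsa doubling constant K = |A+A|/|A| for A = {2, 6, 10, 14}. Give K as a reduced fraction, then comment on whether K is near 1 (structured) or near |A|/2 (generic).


|A| = 4.
Compute A + A by enumerating all 16 pairs.
A + A = {4, 8, 12, 16, 20, 24, 28}, so |A + A| = 7.
K = |A + A| / |A| = 7/4 (already in lowest terms) ≈ 1.7500.
Reference: AP of size 4 gives K = 7/4 ≈ 1.7500; a fully generic set of size 4 gives K ≈ 2.5000.

|A| = 4, |A + A| = 7, K = 7/4.


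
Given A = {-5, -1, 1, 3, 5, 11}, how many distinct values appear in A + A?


A + A = {a + a' : a, a' ∈ A}; |A| = 6.
General bounds: 2|A| - 1 ≤ |A + A| ≤ |A|(|A|+1)/2, i.e. 11 ≤ |A + A| ≤ 21.
Lower bound 2|A|-1 is attained iff A is an arithmetic progression.
Enumerate sums a + a' for a ≤ a' (symmetric, so this suffices):
a = -5: -5+-5=-10, -5+-1=-6, -5+1=-4, -5+3=-2, -5+5=0, -5+11=6
a = -1: -1+-1=-2, -1+1=0, -1+3=2, -1+5=4, -1+11=10
a = 1: 1+1=2, 1+3=4, 1+5=6, 1+11=12
a = 3: 3+3=6, 3+5=8, 3+11=14
a = 5: 5+5=10, 5+11=16
a = 11: 11+11=22
Distinct sums: {-10, -6, -4, -2, 0, 2, 4, 6, 8, 10, 12, 14, 16, 22}
|A + A| = 14

|A + A| = 14


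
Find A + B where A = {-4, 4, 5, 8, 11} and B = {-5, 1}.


A + B = {a + b : a ∈ A, b ∈ B}.
Enumerate all |A|·|B| = 5·2 = 10 pairs (a, b) and collect distinct sums.
a = -4: -4+-5=-9, -4+1=-3
a = 4: 4+-5=-1, 4+1=5
a = 5: 5+-5=0, 5+1=6
a = 8: 8+-5=3, 8+1=9
a = 11: 11+-5=6, 11+1=12
Collecting distinct sums: A + B = {-9, -3, -1, 0, 3, 5, 6, 9, 12}
|A + B| = 9

A + B = {-9, -3, -1, 0, 3, 5, 6, 9, 12}


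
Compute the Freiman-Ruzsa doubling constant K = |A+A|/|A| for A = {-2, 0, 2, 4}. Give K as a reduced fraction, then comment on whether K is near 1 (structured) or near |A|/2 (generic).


|A| = 4.
Compute A + A by enumerating all 16 pairs.
A + A = {-4, -2, 0, 2, 4, 6, 8}, so |A + A| = 7.
K = |A + A| / |A| = 7/4 (already in lowest terms) ≈ 1.7500.
Reference: AP of size 4 gives K = 7/4 ≈ 1.7500; a fully generic set of size 4 gives K ≈ 2.5000.

|A| = 4, |A + A| = 7, K = 7/4.


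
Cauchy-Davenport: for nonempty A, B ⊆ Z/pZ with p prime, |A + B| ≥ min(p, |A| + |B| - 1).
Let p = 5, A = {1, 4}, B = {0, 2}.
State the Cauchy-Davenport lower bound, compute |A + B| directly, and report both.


Cauchy-Davenport: |A + B| ≥ min(p, |A| + |B| - 1) for A, B nonempty in Z/pZ.
|A| = 2, |B| = 2, p = 5.
CD lower bound = min(5, 2 + 2 - 1) = min(5, 3) = 3.
Compute A + B mod 5 directly:
a = 1: 1+0=1, 1+2=3
a = 4: 4+0=4, 4+2=1
A + B = {1, 3, 4}, so |A + B| = 3.
Verify: 3 ≥ 3? Yes ✓.

CD lower bound = 3, actual |A + B| = 3.


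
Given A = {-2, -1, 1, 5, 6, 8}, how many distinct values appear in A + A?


A + A = {a + a' : a, a' ∈ A}; |A| = 6.
General bounds: 2|A| - 1 ≤ |A + A| ≤ |A|(|A|+1)/2, i.e. 11 ≤ |A + A| ≤ 21.
Lower bound 2|A|-1 is attained iff A is an arithmetic progression.
Enumerate sums a + a' for a ≤ a' (symmetric, so this suffices):
a = -2: -2+-2=-4, -2+-1=-3, -2+1=-1, -2+5=3, -2+6=4, -2+8=6
a = -1: -1+-1=-2, -1+1=0, -1+5=4, -1+6=5, -1+8=7
a = 1: 1+1=2, 1+5=6, 1+6=7, 1+8=9
a = 5: 5+5=10, 5+6=11, 5+8=13
a = 6: 6+6=12, 6+8=14
a = 8: 8+8=16
Distinct sums: {-4, -3, -2, -1, 0, 2, 3, 4, 5, 6, 7, 9, 10, 11, 12, 13, 14, 16}
|A + A| = 18

|A + A| = 18


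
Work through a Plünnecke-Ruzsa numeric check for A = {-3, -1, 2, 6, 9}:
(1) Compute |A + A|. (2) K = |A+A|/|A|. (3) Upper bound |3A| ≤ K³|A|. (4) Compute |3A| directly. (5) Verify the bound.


|A| = 5.
Step 1: Compute A + A by enumerating all 25 pairs.
A + A = {-6, -4, -2, -1, 1, 3, 4, 5, 6, 8, 11, 12, 15, 18}, so |A + A| = 14.
Step 2: Doubling constant K = |A + A|/|A| = 14/5 = 14/5 ≈ 2.8000.
Step 3: Plünnecke-Ruzsa gives |3A| ≤ K³·|A| = (2.8000)³ · 5 ≈ 109.7600.
Step 4: Compute 3A = A + A + A directly by enumerating all triples (a,b,c) ∈ A³; |3A| = 28.
Step 5: Check 28 ≤ 109.7600? Yes ✓.

K = 14/5, Plünnecke-Ruzsa bound K³|A| ≈ 109.7600, |3A| = 28, inequality holds.


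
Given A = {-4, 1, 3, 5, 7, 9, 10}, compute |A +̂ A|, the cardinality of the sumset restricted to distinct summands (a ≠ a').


Restricted sumset: A +̂ A = {a + a' : a ∈ A, a' ∈ A, a ≠ a'}.
Equivalently, take A + A and drop any sum 2a that is achievable ONLY as a + a for a ∈ A (i.e. sums representable only with equal summands).
Enumerate pairs (a, a') with a < a' (symmetric, so each unordered pair gives one sum; this covers all a ≠ a'):
  -4 + 1 = -3
  -4 + 3 = -1
  -4 + 5 = 1
  -4 + 7 = 3
  -4 + 9 = 5
  -4 + 10 = 6
  1 + 3 = 4
  1 + 5 = 6
  1 + 7 = 8
  1 + 9 = 10
  1 + 10 = 11
  3 + 5 = 8
  3 + 7 = 10
  3 + 9 = 12
  3 + 10 = 13
  5 + 7 = 12
  5 + 9 = 14
  5 + 10 = 15
  7 + 9 = 16
  7 + 10 = 17
  9 + 10 = 19
Collected distinct sums: {-3, -1, 1, 3, 4, 5, 6, 8, 10, 11, 12, 13, 14, 15, 16, 17, 19}
|A +̂ A| = 17
(Reference bound: |A +̂ A| ≥ 2|A| - 3 for |A| ≥ 2, with |A| = 7 giving ≥ 11.)

|A +̂ A| = 17
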